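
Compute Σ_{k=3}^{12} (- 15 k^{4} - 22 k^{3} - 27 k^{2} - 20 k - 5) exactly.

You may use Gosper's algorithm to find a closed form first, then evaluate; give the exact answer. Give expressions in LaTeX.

Step 1: r(k) = (15*k**4 + 82*k**3 + 183*k**2 + 200*k + 89)/(15*k**4 + 22*k**3 + 27*k**2 + 20*k + 5).
Take A(k)=1, B(k)=1, C(k)=k**4 + 22*k**3/15 + 9*k**2/5 + 4*k/3 + 1/3.
Key eq: (1)·f(k+1) = (1)·f(k) + (k**4 + 22*k**3/15 + 9*k**2/5 + 4*k/3 + 1/3).
d = 5 from the (0,0,4) case.
Solving with deg f ≤ 5: f(k) = k*(3*k**4 - 2*k**3 + 3*k**2 + 2*k - 1)/15.
Get s_k = R·t_k = k*(-3*k**4 + 2*k**3 - 3*k**2 - 2*k + 1) with R(k) = B(k−1)f(k)/C(k) = k*(3*k**4 - 2*k**3 + 3*k**2 + 2*k - 1)/(15*k**4 + 22*k**3 + 27*k**2 + 20*k + 5).
Δs = -15*k**4 - 22*k**3 - 27*k**2 - 20*k - 5, as required.
Sum = s_(13) − s_(3); s_(13) = -1063673, s_(3) = -663 ⇒ -1063010.

Σ = -1063010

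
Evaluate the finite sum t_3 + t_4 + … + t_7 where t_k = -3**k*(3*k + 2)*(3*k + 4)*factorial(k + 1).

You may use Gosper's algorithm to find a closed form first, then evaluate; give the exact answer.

t_(k+1)/t_k = 3*(k + 2)*(3*k + 5)*(3*k + 7)/((3*k + 2)*(3*k + 4)).
So A=3*k + 6 and B=1, with C=k**2 + 2*k + 8/9.
Set up (3*k + 6)·f(k+1) − (1)·f(k) − (k**2 + 2*k + 8/9) = 0.
d = 1 from the (1,0,2) case.
Match coefficients ⇒ f(k) = (3*k - 2)/9.
Certificate R = B(k−1)f/C = (3*k - 2)/((3*k + 2)*(3*k + 4)) gives s_k = -3**k*(3*k - 2)*factorial(k + 1).
Verify: -3**k*(3*k + 2)*(3*k + 4)*factorial(k + 1) matches t_k.
Evaluate s at k=8 and k=3: -52378824960 and -4536; difference -52378820424.

Σ = -52378820424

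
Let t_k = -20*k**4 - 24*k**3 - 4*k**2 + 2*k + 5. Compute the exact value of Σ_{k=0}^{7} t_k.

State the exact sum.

Step 1: r(k) = (20*k**4 + 104*k**3 + 196*k**2 + 158*k + 41)/(20*k**4 + 24*k**3 + 4*k**2 - 2*k - 5).
A = 1, B = 1, C = k**4 + 6*k**3/5 + k**2/5 - k/10 - 1/4.
Key eq: (1)·f(k+1) = (1)·f(k) + (k**4 + 6*k**3/5 + k**2/5 - k/10 - 1/4).
From deg A=0, deg B=0, deg C=4: d=5.
Solving with deg f ≤ 5: f(k) = k*(4*k**4 - 4*k**3 - 4*k**2 + 3*k - 4)/20.
Get s_k = R·t_k = k*(-4*k**4 + 4*k**3 + 4*k**2 - 3*k + 4) with R(k) = B(k−1)f(k)/C(k) = k*(4*k**4 - 4*k**3 - 4*k**2 + 3*k - 4)/(20*k**4 + 24*k**3 + 4*k**2 - 2*k - 5).
Δs = -20*k**4 - 24*k**3 - 4*k**2 + 2*k + 5, as required.
Telescoping: Σ = s_(8) − s_(0) = -112800 − (0) = -112800.

Σ = -112800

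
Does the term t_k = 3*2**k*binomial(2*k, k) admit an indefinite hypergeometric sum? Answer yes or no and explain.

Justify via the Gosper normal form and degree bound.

No; the degree bound rules out any f.

t_(k+1)/t_k = 4*(2*k + 1)/(k + 1).
Normal form (A,B,C) = (8*k + 4, k + 1, 1).
Solve (8*k + 4)·f(k+1) − (k)·f(k) = 1.
deg f ≤ -1 (via 1,1,0).
Bound -1 < 0, so the key equation has no polynomial solution.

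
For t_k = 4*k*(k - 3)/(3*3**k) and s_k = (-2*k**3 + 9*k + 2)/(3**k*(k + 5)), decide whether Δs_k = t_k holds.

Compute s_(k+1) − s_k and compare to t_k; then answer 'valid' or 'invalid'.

s_(k+1) = (9*k - 2*(k + 1)**3 + 11)/(3*3**k*(k + 6))
s_(k+1) − s_k = (4*k**4 + 20*k**3 - 54*k**2 - 144*k + 9)/(3*3**k*(k**2 + 11*k + 30))
(s_(k+1) − s_k) − t_k = (-4*k**3 - 14*k**2 + 72*k + 3)/(3**k*(k**2 + 11*k + 30))

Invalid: residual (-4*k**3 - 14*k**2 + 72*k + 3)/(3**k*(k**2 + 11*k + 30)) ≠ 0.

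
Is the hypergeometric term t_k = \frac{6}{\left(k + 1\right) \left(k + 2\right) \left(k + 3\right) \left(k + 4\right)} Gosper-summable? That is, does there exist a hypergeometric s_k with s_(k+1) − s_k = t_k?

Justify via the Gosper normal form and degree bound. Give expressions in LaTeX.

Yes. s_k = \frac{k \left(k^{2} + 6 k + 11\right)}{3 \left(k + 1\right) \left(k + 2\right) \left(k + 3\right)}.

Compute t_(k+1)/t_k: get (k + 1)/(k + 5).
A = k + 1, B = k + 5, C = 1.
Need (k + 1)·f(k+1) − (k + 4)·f(k) = 1.
Degrees (1,1,0) ⇒ d ≤ 3.
Coefficient equations give f(k) = k*(k**2 + 6*k + 11)/18.
Get s_k = R·t_k = k*(k**2 + 6*k + 11)/(3*(k + 1)*(k + 2)*(k + 3)) with R(k) = B(k−1)f(k)/C(k) = k*(k + 4)*(k**2 + 6*k + 11)/18.
Verify: 6/(k**4 + 10*k**3 + 35*k**2 + 50*k + 24) matches t_k.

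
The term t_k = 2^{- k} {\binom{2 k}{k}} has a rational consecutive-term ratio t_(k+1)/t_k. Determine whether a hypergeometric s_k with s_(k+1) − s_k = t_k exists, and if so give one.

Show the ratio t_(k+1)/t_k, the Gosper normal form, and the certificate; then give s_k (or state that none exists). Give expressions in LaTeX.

r(k) = (2*k + 1)/(k + 1) after simplifying.
Normal form (A,B,C) = (2*k + 1, k + 1, 1).
Solve (2*k + 1)·f(k+1) − (k)·f(k) = 1.
d = -1 from the (1,1,0) case.
deg f ≤ -1 is impossible — no certificate.

none — t_k is not Gosper-summable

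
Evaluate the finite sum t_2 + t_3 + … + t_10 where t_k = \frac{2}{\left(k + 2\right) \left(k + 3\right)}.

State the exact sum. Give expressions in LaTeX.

Compute t_(k+1)/t_k: get (k + 2)/(k + 4).
Normal form (A,B,C) = (k + 2, k + 4, 1).
Solve (k + 2)·f(k+1) − (k + 3)·f(k) = 1.
d = 1 from the (1,1,0) case.
Solve for f: f(k) = k/2 (degree 1 ≤ 1).
Certificate R = B(k−1)f/C = k*(k + 3)/2 gives s_k = k/(k + 2).
s_(k+1) − s_k = 2/(k**2 + 5*k + 6) = t_k.
Evaluate s at k=11 and k=2: 11/13 and 1/2; difference 9/26.

Σ = 9/26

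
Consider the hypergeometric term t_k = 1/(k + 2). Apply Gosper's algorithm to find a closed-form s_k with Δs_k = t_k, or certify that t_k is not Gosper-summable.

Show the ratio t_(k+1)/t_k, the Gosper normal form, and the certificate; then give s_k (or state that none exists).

not Gosper-summable; s_k does not exist

Ratio r(k) = (k + 2)/(k + 3).
Factor: A=k + 2; B=k + 3; C=1.
Need (k + 2)·f(k+1) − (k + 2)·f(k) = 1.
From deg A=1, deg B=1, deg C=0: d=0.
Write f(k) = c0. Then LHS − RHS = -1, requiring -1 = 0: contradictory. No certificate.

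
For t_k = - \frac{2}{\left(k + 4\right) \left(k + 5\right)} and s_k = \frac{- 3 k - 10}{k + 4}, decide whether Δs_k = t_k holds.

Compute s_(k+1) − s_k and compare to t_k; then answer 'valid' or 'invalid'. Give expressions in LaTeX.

s_(k+1) = (-3*k - 13)/(k + 5)
s_(k+1) − s_k = -2/(k**2 + 9*k + 20)
(s_(k+1) − s_k) − t_k = 0

Valid: the claim telescopes to t_k.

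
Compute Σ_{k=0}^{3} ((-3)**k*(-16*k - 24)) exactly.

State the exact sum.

t_(k+1)/t_k = 3*(-2*k - 5)/(2*k + 3).
Normal form (A,B,C) = (-3, 1, k + 3/2).
Set up (-3)·f(k+1) − (1)·f(k) − (k + 3/2) = 0.
deg f ≤ 1 (via 0,0,1).
Solving with deg f ≤ 1: f(k) = -(4*k + 3)/16.
Certificate R = B(k−1)f/C = -(4*k + 3)/(8*(2*k + 3)) gives s_k = (-3)**k*(4*k + 3).
s_(k+1) − s_k = (-3)**k*(-16*k - 24) = t_k.
Σ_(k=0)^(3) t_k = s_(4) − s_(0) = 1539 − (3) = 1536.

Σ = 1536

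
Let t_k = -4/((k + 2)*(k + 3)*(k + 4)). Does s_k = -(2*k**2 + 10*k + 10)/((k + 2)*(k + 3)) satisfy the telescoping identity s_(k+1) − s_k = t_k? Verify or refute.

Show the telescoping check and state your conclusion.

s_(k+1) = 2*(-5*k - (k + 1)**2 - 10)/((k + 3)*(k + 4))
s_(k+1) − s_k = -4/(k**3 + 9*k**2 + 26*k + 24)
(s_(k+1) − s_k) − t_k = 0

valid (s_(k+1) − s_k reduces to t_k)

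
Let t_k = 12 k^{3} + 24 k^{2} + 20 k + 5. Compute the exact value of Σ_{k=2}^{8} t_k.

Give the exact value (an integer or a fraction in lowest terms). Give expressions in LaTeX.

Σ = 21147

Step 1: r(k) = (12*k**3 + 60*k**2 + 104*k + 61)/(12*k**3 + 24*k**2 + 20*k + 5).
Factor: A=1; B=1; C=k**3 + 2*k**2 + 5*k/3 + 5/12.
Key eq: (1)·f(k+1) = (1)·f(k) + (k**3 + 2*k**2 + 5*k/3 + 5/12).
Bound: deg f ≤ 4.
Solve for f: f(k) = k*(3*k**3 + 2*k**2 + k - 1)/12 (degree 4 ≤ 4).
Get s_k = R·t_k = k*(3*k**3 + 2*k**2 + k - 1) with R(k) = B(k−1)f(k)/C(k) = k*(3*k**3 + 2*k**2 + k - 1)/(12*k**3 + 24*k**2 + 20*k + 5).
Check: Δs_k = 12*k**3 + 24*k**2 + 20*k + 5. ✓
Evaluate s at k=9 and k=2: 21213 and 66; difference 21147.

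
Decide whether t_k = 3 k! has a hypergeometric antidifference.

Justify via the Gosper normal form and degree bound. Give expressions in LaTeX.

No — t_k has no hypergeometric antidifference.

t_(k+1)/t_k = k + 1.
So A=k + 1 and B=1, with C=1.
f must satisfy (k + 1)·f(k+1) − (1)·f(k) = 1.
d = -1 from the (1,0,0) case.
deg f ≤ -1 is impossible — no certificate.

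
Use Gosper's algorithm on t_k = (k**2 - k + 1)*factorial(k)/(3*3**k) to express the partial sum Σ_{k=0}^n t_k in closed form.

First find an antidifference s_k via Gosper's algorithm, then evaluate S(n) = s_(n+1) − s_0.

r(k) = -(k + 1)*(k - (k + 1)**2)/(3*k**2 - 3*k + 3) after simplifying.
Gosper form: A/B · C(k+1)/C(k) with A=k/3 + 1/3, B=1, C=k**2 - k + 1.
Need (k/3 + 1/3)·f(k+1) − (1)·f(k) = k**2 - k + 1.
Degrees (1,0,2) ⇒ d ≤ 1.
A polynomial solution: f(k) = 3*k.
Then R = B(k−1)f/C = 3*k/(k**2 - k + 1), so s_k = R(k)·t_k = k*factorial(k)/3**k.
Verify: (k**2 - k + 1)*factorial(k)/(3*3**k) matches t_k.
Σ_(k=0)^n t_k = s_(n+1) − s_(0) = (3**(-n - 1)*(n + 1)*factorial(n + 1)) − (0), i.e. 3**(-n - 1)*(n + 1)*factorial(n + 1).

S(n) = 3**(-n - 1)*(n + 1)*factorial(n + 1)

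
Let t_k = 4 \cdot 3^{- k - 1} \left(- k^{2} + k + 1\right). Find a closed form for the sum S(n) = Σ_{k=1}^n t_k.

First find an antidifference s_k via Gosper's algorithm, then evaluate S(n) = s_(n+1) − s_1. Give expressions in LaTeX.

Ratio r(k) = (k**2 + k - 1)/(3*(k**2 - k - 1)).
A = 1/3, B = 1, C = k**2 - k - 1.
Set up (1/3)·f(k+1) − (1)·f(k) − (k**2 - k - 1) = 0.
deg f ≤ 2 (via 0,0,2).
Solving with deg f ≤ 2: f(k) = -3*(2*k**2 - 1)/4.
Get s_k = R·t_k = (2*k**2 - 1)/3**k with R(k) = B(k−1)f(k)/C(k) = -3*(2*k**2 - 1)/(4*(k**2 - k - 1)).
Check: Δs_k = 4*3**(-k - 1)*(-k**2 + k + 1). ✓
Telescope: S(n) = s_(n+1) − s_(1) = 3**(-n - 1)*(2*n**2 + 4*n + 1) − (1/3) = 3**(-n - 1)*(-3**n + 2*n**2 + 4*n + 1).

S(n) = 3^{- n - 1} \left(- 3^{n} + 2 n^{2} + 4 n + 1\right)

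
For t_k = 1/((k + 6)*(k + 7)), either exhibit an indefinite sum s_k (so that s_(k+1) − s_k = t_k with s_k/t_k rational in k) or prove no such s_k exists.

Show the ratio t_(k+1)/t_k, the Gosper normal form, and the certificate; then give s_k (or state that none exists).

r(k) = (k + 6)/(k + 8) after simplifying.
Normal form (A,B,C) = (k + 6, k + 8, 1).
Key eq: (k + 6)·f(k+1) = (k + 7)·f(k) + (1).
From deg A=1, deg B=1, deg C=0: d=1.
Match coefficients ⇒ f(k) = k/6.
Certificate R = B(k−1)f/C = k*(k + 7)/6 gives s_k = k/(6*(k + 6)).
Verify: 1/(k**2 + 13*k + 42) matches t_k.

s_k = k/(6*(k + 6))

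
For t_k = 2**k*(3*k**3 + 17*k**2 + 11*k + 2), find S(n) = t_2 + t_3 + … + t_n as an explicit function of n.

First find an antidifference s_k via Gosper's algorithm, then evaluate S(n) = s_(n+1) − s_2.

S(n) = 6*2**n*n**3 + 16*2**n*n**2 + 8*2**n*n + 6*2**n - 72

t_(k+1)/t_k = 2*(3*k**3 + 26*k**2 + 54*k + 33)/(3*k**3 + 17*k**2 + 11*k + 2).
A = 2, B = 1, C = k**3 + 17*k**2/3 + 11*k/3 + 2/3.
f must satisfy (2)·f(k+1) − (1)·f(k) = k**3 + 17*k**2/3 + 11*k/3 + 2/3.
Degrees (0,0,3) ⇒ d ≤ 3.
Match coefficients ⇒ f(k) = (3*k**3 - k**2 - 3*k + 4)/3.
Certificate R = B(k−1)f/C = (3*k**3 - k**2 - 3*k + 4)/(3*k**3 + 17*k**2 + 11*k + 2) gives s_k = 2**k*(3*k**3 - k**2 - 3*k + 4).
Verify: 2**k*(3*k**3 + 17*k**2 + 11*k + 2) matches t_k.
s_(n+1) = 2**(n + 1)*(3*n**3 + 8*n**2 + 4*n + 3) and s_(2) = 72, so S(n) = 6*2**n*n**3 + 16*2**n*n**2 + 8*2**n*n + 6*2**n - 72.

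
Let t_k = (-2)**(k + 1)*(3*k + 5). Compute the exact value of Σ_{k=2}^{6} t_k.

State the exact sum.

Ratio r(k) = 2*(-3*k - 8)/(3*k + 5).
So A=-2 and B=1, with C=k + 5/3.
f must satisfy (-2)·f(k+1) − (1)·f(k) = k + 5/3.
From deg A=0, deg B=0, deg C=1: d=1.
Coefficient equations give f(k) = -(k + 1)/3.
Then R = B(k−1)f/C = -(k + 1)/(3*k + 5), so s_k = R(k)·t_k = 2*(-2)**k*(k + 1).
Δs = (-2)**(k + 1)*(3*k + 5), as required.
Σ_(k=2)^(6) t_k = s_(7) − s_(2) = -2048 − (24) = -2072.

Σ = -2072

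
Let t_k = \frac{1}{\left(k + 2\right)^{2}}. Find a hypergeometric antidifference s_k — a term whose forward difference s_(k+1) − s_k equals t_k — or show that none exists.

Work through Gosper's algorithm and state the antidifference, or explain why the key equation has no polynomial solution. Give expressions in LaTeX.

none — t_k is not Gosper-summable

The ratio is (k + 2)**2/(k + 3)**2.
Take A(k)=k**2 + 4*k + 4, B(k)=k**2 + 6*k + 9, C(k)=1.
Set up (k**2 + 4*k + 4)·f(k+1) − (k**2 + 4*k + 4)·f(k) − (1) = 0.
Degrees (2,2,0) ⇒ d ≤ 0.
Write f(k) = c0. Then LHS − RHS = -1, requiring -1 = 0: contradictory. No certificate.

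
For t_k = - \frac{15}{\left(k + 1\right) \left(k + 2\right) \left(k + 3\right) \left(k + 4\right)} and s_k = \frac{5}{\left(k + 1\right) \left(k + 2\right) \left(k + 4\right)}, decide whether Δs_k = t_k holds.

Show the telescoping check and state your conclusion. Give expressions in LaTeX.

s_(k+1) = 5/((k + 2)*(k + 3)*(k + 5))
s_(k+1) − s_k = 5*(-3*k - 11)/(k**5 + 15*k**4 + 85*k**3 + 225*k**2 + 274*k + 120)
(s_(k+1) − s_k) − t_k = 20/(k**5 + 15*k**4 + 85*k**3 + 225*k**2 + 274*k + 120)

Invalid: residual \frac{20}{k^{5} + 15 k^{4} + 85 k^{3} + 225 k^{2} + 274 k + 120} ≠ 0.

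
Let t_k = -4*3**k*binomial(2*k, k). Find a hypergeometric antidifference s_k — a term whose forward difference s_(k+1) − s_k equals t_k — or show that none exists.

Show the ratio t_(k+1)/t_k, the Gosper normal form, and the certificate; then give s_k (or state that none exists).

none — t_k is not Gosper-summable

r(k) = 6*(2*k + 1)/(k + 1) after simplifying.
So A=12*k + 6 and B=k + 1, with C=1.
Set up (12*k + 6)·f(k+1) − (k)·f(k) − (1) = 0.
Bound: deg f ≤ -1.
Negative degree bound (-1): no f exists, t_k not Gosper-summable.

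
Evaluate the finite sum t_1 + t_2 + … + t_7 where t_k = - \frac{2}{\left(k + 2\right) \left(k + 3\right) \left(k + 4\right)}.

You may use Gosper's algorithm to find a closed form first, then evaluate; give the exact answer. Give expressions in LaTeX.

Σ = -49/660

Ratio r(k) = (k + 2)/(k + 5).
Gosper form: A/B · C(k+1)/C(k) with A=k + 2, B=k + 5, C=1.
Set up (k + 2)·f(k+1) − (k + 4)·f(k) − (1) = 0.
Degrees (1,1,0) ⇒ d ≤ 2.
A polynomial solution: f(k) = k*(k + 5)/12.
So s_k = (B(k−1)f/C)·t_k = (k*(k + 4)*(k + 5)/12)·t_k = k*(-k - 5)/(6*(k + 2)*(k + 3)).
Verify: -2/(k**3 + 9*k**2 + 26*k + 24) matches t_k.
Σ_(k=1)^(7) t_k = s_(8) − s_(1) = -26/165 − (-1/12) = -49/660.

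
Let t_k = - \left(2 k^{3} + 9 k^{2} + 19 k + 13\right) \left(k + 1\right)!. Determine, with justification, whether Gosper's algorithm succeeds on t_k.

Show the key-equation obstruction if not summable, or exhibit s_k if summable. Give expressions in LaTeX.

Yes. s_k = - \left(2 k^{2} + 3 k + 3\right) \left(k + 1\right)!.

r(k) = (2*k**4 + 19*k**3 + 73*k**2 + 129*k + 86)/(2*k**3 + 9*k**2 + 19*k + 13) after simplifying.
Take A(k)=k + 2, B(k)=1, C(k)=k**3 + 9*k**2/2 + 19*k/2 + 13/2.
f must satisfy (k + 2)·f(k+1) − (1)·f(k) = k**3 + 9*k**2/2 + 19*k/2 + 13/2.
From deg A=1, deg B=0, deg C=3: d=2.
Solve for f: f(k) = (2*k**2 + 3*k + 3)/2 (degree 2 ≤ 2).
Then R = B(k−1)f/C = (2*k**2 + 3*k + 3)/(2*k**3 + 9*k**2 + 19*k + 13), so s_k = R(k)·t_k = -(2*k**2 + 3*k + 3)*factorial(k + 1).
Check: Δs_k = -(2*k**3 + 9*k**2 + 19*k + 13)*factorial(k + 1). ✓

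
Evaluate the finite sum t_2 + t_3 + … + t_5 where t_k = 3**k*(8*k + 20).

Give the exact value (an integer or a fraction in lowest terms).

Σ = 20304

r(k) = 3*(2*k + 7)/(2*k + 5) after simplifying.
A = 3, B = 1, C = k + 5/2.
Solve (3)·f(k+1) − (1)·f(k) = k + 5/2.
Bound: deg f ≤ 1.
Coefficient equations give f(k) = (k + 1)/2.
R(k) = B(k−1)·f(k)/C(k) = (k + 1)/(2*k + 5); s_k = R·t_k = 4*3**k*(k + 1).
Δs = 3**k*(8*k + 20), as required.
Sum = s_(6) − s_(2); s_(6) = 20412, s_(2) = 108 ⇒ 20304.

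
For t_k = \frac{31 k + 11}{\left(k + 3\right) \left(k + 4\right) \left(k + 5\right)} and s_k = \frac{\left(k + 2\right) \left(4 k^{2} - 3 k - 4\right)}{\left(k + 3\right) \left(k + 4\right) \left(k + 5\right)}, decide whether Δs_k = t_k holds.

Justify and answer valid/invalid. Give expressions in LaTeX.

s_(k+1) = -(k + 3)*(3*k - 4*(k + 1)**2 + 7)/((k + 4)*(k + 5)*(k + 6))
s_(k+1) − s_k = (43*k**2 + 95*k + 21)/(k**4 + 18*k**3 + 119*k**2 + 342*k + 360)
(s_(k+1) − s_k) − t_k = 3*(4*k**2 - 34*k - 15)/(k**4 + 18*k**3 + 119*k**2 + 342*k + 360)

Invalid: residual \frac{3 \left(4 k^{2} - 34 k - 15\right)}{k^{4} + 18 k^{3} + 119 k^{2} + 342 k + 360} ≠ 0.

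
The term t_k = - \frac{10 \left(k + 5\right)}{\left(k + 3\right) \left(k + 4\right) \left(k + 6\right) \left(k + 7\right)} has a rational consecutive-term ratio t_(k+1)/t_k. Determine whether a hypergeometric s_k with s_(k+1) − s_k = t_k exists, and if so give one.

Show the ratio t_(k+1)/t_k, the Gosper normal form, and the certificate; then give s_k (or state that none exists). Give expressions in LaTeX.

Ratio r(k) = (k + 3)*(k + 6)**2/((k + 5)**2*(k + 8)).
Factor: A=k + 3; B=k + 8; C=k**2 + 10*k + 25.
f must satisfy (k + 3)·f(k+1) − (k + 7)·f(k) = k**2 + 10*k + 25.
deg f ≤ 4 (via 1,1,2).
Match coefficients ⇒ f(k) = k*(k + 4)*(k + 5)*(k + 9)/36.
R(k) = B(k−1)·f(k)/C(k) = k*(k + 4)*(k + 7)*(k + 9)/(36*(k + 5)); s_k = R·t_k = 5*k*(-k - 9)/(18*(k**2 + 9*k + 18)).
Check: Δs_k = 10*(-k - 5)/(k**4 + 20*k**3 + 145*k**2 + 450*k + 504). ✓

s_k = \frac{5 k \left(- k - 9\right)}{18 \left(k^{2} + 9 k + 18\right)}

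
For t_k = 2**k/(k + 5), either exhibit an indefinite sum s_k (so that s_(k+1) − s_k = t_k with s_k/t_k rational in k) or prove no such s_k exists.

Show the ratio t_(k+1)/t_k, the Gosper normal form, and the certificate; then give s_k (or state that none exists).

The ratio is 2*(k + 5)/(k + 6).
Normal form (A,B,C) = (2*k + 10, k + 6, 1).
Set up (2*k + 10)·f(k+1) − (k + 5)·f(k) − (1) = 0.
deg f ≤ -1 (via 1,1,0).
Bound -1 < 0, so the key equation has no polynomial solution.

not Gosper-summable; s_k does not exist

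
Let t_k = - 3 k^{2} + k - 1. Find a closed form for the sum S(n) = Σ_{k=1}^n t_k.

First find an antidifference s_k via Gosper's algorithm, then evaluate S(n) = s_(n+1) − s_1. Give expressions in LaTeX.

r(k) = (-k + 3*(k + 1)**2)/(3*k**2 - k + 1) after simplifying.
Normal form (A,B,C) = (1, 1, k**2 - k/3 + 1/3).
f must satisfy (1)·f(k+1) − (1)·f(k) = k**2 - k/3 + 1/3.
Degrees (0,0,2) ⇒ d ≤ 3.
A polynomial solution: f(k) = k*(k**2 - 2*k + 2)/3.
R(k) = B(k−1)·f(k)/C(k) = k*(k**2 - 2*k + 2)/(3*k**2 - k + 1); s_k = R·t_k = k*(-k**2 + 2*k - 2).
Check: Δs_k = -3*k**2 + k - 1. ✓
Telescope: S(n) = s_(n+1) − s_(1) = -n**3 - n**2 - n - 1 − (-1) = n*(-n**2 - n - 1).

S(n) = n \left(- n^{2} - n - 1\right)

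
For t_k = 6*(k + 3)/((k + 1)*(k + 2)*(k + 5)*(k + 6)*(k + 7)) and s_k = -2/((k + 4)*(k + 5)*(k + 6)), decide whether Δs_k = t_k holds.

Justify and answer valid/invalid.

s_(k+1) = -2/((k + 5)*(k + 6)*(k + 7))
s_(k+1) − s_k = 6/((k + 4)*(k + 5)*(k + 6)*(k + 7))
(s_(k+1) − s_k) − t_k = 12*(-2*k - 5)/(k**6 + 25*k**5 + 247*k**4 + 1219*k**3 + 3112*k**2 + 3796*k + 1680)

Invalid: residual 12*(-2*k - 5)/(k**6 + 25*k**5 + 247*k**4 + 1219*k**3 + 3112*k**2 + 3796*k + 1680) ≠ 0.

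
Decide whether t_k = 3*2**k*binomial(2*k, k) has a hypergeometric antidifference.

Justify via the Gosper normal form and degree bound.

No. Not Gosper-summable.

t_(k+1)/t_k = 4*(2*k + 1)/(k + 1).
Take A(k)=8*k + 4, B(k)=k + 1, C(k)=1.
f must satisfy (8*k + 4)·f(k+1) − (k)·f(k) = 1.
Degrees (1,1,0) ⇒ d ≤ -1.
deg f ≤ -1 is impossible — no certificate.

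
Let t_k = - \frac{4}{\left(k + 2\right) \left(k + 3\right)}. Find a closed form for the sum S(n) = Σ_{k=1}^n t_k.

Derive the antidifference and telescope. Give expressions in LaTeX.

S(n) = - \frac{4 n}{3 n + 9}

Compute t_(k+1)/t_k: get (k + 2)/(k + 4).
Factor: A=k + 2; B=k + 4; C=1.
Set up (k + 2)·f(k+1) − (k + 3)·f(k) − (1) = 0.
d = 1 from the (1,1,0) case.
A polynomial solution: f(k) = k/2.
R(k) = B(k−1)·f(k)/C(k) = k*(k + 3)/2; s_k = R·t_k = -2*k/(k + 2).
Δs = -4/(k**2 + 5*k + 6), as required.
Σ_(k=1)^n t_k = s_(n+1) − s_(1) = (2*(-n - 1)/(n + 3)) − (-2/3), i.e. -4*n/(3*n + 9).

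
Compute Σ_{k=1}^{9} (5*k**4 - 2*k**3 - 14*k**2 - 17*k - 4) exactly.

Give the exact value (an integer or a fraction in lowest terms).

Σ = 67824

Ratio r(k) = (5*k**4 + 18*k**3 + 10*k**2 - 31*k - 32)/(5*k**4 - 2*k**3 - 14*k**2 - 17*k - 4).
Take A(k)=1, B(k)=1, C(k)=k**4 - 2*k**3/5 - 14*k**2/5 - 17*k/5 - 4/5.
Key eq: (1)·f(k+1) = (1)·f(k) + (k**4 - 2*k**3/5 - 14*k**2/5 - 17*k/5 - 4/5).
Degrees (0,0,4) ⇒ d ≤ 5.
A polynomial solution: f(k) = k*(k**4 - 3*k**3 - 2*k**2 - 2*k + 2)/5.
Then R = B(k−1)f/C = k*(k**4 - 3*k**3 - 2*k**2 - 2*k + 2)/(5*k**4 - 2*k**3 - 14*k**2 - 17*k - 4), so s_k = R(k)·t_k = k*(k**4 - 3*k**3 - 2*k**2 - 2*k + 2).
Verify: 5*k**4 - 2*k**3 - 14*k**2 - 17*k - 4 matches t_k.
Telescoping: Σ = s_(10) − s_(1) = 67820 − (-4) = 67824.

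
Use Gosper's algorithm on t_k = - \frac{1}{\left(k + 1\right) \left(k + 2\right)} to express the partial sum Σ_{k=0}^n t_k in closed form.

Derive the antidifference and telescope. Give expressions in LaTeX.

t_(k+1)/t_k = (k + 1)/(k + 3).
Gosper form: A/B · C(k+1)/C(k) with A=k + 1, B=k + 3, C=1.
Solve (k + 1)·f(k+1) − (k + 2)·f(k) = 1.
From deg A=1, deg B=1, deg C=0: d=1.
Match coefficients ⇒ f(k) = k.
Then R = B(k−1)f/C = k*(k + 2), so s_k = R(k)·t_k = -k/(k + 1).
Verify: -1/(k**2 + 3*k + 2) matches t_k.
Σ_(k=0)^n t_k = s_(n+1) − s_(0) = ((-n - 1)/(n + 2)) − (0), i.e. (-n - 1)/(n + 2).

S(n) = \frac{- n - 1}{n + 2}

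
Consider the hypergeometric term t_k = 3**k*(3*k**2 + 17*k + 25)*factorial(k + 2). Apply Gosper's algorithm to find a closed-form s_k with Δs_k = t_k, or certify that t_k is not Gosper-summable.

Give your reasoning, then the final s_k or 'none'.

s_k = 3**k*(k + 2)*factorial(k + 2)

The ratio is 3*(3*k**3 + 32*k**2 + 114*k + 135)/(3*k**2 + 17*k + 25).
A = 3*k + 9, B = 1, C = k**2 + 17*k/3 + 25/3.
Solve (3*k + 9)·f(k+1) − (1)·f(k) = k**2 + 17*k/3 + 25/3.
Degrees (1,0,2) ⇒ d ≤ 1.
Solve for f: f(k) = (k + 2)/3 (degree 1 ≤ 1).
R(k) = B(k−1)·f(k)/C(k) = (k + 2)/(3*k**2 + 17*k + 25); s_k = R·t_k = 3**k*(k + 2)*factorial(k + 2).
Check: Δs_k = 3**k*(3*k**2 + 17*k + 25)*factorial(k + 2). ✓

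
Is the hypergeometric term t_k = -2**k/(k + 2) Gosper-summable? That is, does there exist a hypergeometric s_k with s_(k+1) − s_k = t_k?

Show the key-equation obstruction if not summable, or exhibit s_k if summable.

Ratio r(k) = 2*(k + 2)/(k + 3).
A = 2*k + 4, B = k + 3, C = 1.
Set up (2*k + 4)·f(k+1) − (k + 2)·f(k) − (1) = 0.
Bound: deg f ≤ -1.
Bound -1 < 0, so the key equation has no polynomial solution.

No; the degree bound rules out any f.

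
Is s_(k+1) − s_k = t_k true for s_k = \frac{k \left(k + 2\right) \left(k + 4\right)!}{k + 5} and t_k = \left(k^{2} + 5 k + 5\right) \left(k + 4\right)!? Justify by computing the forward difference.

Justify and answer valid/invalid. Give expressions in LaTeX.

s_(k+1) = (k + 1)*(k + 3)*factorial(k + 5)/(k + 6)
s_(k+1) − s_k = (k**4 + 13*k**3 + 60*k**2 + 118*k + 75)*factorial(k + 4)/((k + 5)*(k + 6))
(s_(k+1) − s_k) − t_k = -3*(k**3 + 10*k**2 + 29*k + 25)*factorial(k + 4)/((k + 5)*(k + 6))

Invalid: residual - \frac{3 \left(k^{3} + 10 k^{2} + 29 k + 25\right) \left(k + 4\right)!}{\left(k + 5\right) \left(k + 6\right)} ≠ 0.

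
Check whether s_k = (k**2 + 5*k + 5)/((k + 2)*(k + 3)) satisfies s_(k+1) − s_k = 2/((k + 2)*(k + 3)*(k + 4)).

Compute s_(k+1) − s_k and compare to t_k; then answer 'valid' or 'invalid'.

s_(k+1) = (5*k + (k + 1)**2 + 10)/((k + 3)*(k + 4))
s_(k+1) − s_k = 2/(k**3 + 9*k**2 + 26*k + 24)
(s_(k+1) − s_k) − t_k = 0

Valid — Δs_k = t_k.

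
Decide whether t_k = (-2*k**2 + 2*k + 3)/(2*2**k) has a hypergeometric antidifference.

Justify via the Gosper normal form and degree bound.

Yes. s_k = (2*k**2 + 2*k + 1)/2**k.

Step 1: r(k) = (k**2 + k - 3/2)/(2*k**2 - 2*k - 3).
Gosper form: A/B · C(k+1)/C(k) with A=1/2, B=1, C=k**2 - k - 3/2.
Need (1/2)·f(k+1) − (1)·f(k) = k**2 - k - 3/2.
Bound: deg f ≤ 2.
Solve for f: f(k) = -2*k**2 - 2*k - 1 (degree 2 ≤ 2).
Get s_k = R·t_k = (2*k**2 + 2*k + 1)/2**k with R(k) = B(k−1)f(k)/C(k) = -2*(2*k**2 + 2*k + 1)/(2*k**2 - 2*k - 3).
Verify: (-2*k**2 + 2*k + 3)/(2*2**k) matches t_k.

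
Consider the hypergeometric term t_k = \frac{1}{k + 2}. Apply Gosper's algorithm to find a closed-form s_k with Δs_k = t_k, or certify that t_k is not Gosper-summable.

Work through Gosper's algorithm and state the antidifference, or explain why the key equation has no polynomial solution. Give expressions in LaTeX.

Ratio r(k) = (k + 2)/(k + 3).
Gosper form: A/B · C(k+1)/C(k) with A=k + 2, B=k + 3, C=1.
Solve (k + 2)·f(k+1) − (k + 2)·f(k) = 1.
Degrees (1,1,0) ⇒ d ≤ 0.
Put f(k) = c0: A·f(k+1) − B(k−1)·f(k) − C = -1; need -1 = 0 — inconsistent ⇒ no f, not summable.

none (Gosper's algorithm certifies no s_k)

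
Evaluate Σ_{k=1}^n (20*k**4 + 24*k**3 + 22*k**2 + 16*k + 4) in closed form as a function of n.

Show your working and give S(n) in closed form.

S(n) = n*(4*n**4 + 16*n**3 + 26*n**2 + 25*n + 15)

The ratio is (10*k**4 + 52*k**3 + 107*k**2 + 106*k + 43)/(10*k**4 + 12*k**3 + 11*k**2 + 8*k + 2).
Normal form (A,B,C) = (1, 1, k**4 + 6*k**3/5 + 11*k**2/10 + 4*k/5 + 1/5).
Need (1)·f(k+1) − (1)·f(k) = k**4 + 6*k**3/5 + 11*k**2/10 + 4*k/5 + 1/5.
From deg A=0, deg B=0, deg C=4: d=5.
Coefficient equations give f(k) = k*(4*k**4 - 4*k**3 + 2*k**2 + 3*k - 1)/20.
Then R = B(k−1)f/C = k*(4*k**4 - 4*k**3 + 2*k**2 + 3*k - 1)/(2*(10*k**4 + 12*k**3 + 11*k**2 + 8*k + 2)), so s_k = R(k)·t_k = k*(4*k**4 - 4*k**3 + 2*k**2 + 3*k - 1).
Check: Δs_k = 20*k**4 + 24*k**3 + 22*k**2 + 16*k + 4. ✓
Telescope: S(n) = s_(n+1) − s_(1) = 4*n**5 + 16*n**4 + 26*n**3 + 25*n**2 + 15*n + 4 − (4) = n*(4*n**4 + 16*n**3 + 26*n**2 + 25*n + 15).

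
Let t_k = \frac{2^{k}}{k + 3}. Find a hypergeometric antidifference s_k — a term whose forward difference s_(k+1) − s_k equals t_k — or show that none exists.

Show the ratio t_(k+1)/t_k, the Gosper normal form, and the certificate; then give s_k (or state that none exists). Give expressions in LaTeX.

not Gosper-summable; s_k does not exist

r(k) = 2*(k + 3)/(k + 4) after simplifying.
Take A(k)=2*k + 6, B(k)=k + 4, C(k)=1.
Solve (2*k + 6)·f(k+1) − (k + 3)·f(k) = 1.
d = -1 from the (1,1,0) case.
d = -1 < 0 ⇒ no nonzero polynomial f; not summable.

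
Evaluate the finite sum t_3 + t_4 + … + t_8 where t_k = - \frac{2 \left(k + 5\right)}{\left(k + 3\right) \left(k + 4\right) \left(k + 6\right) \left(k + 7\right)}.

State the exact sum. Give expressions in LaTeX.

Σ = -7/540

Ratio r(k) = (k + 3)*(k + 6)**2/((k + 5)**2*(k + 8)).
Take A(k)=k + 3, B(k)=k + 8, C(k)=k**2 + 10*k + 25.
Key eq: (k + 3)·f(k+1) = (k + 7)·f(k) + (k**2 + 10*k + 25).
d = 4 from the (1,1,2) case.
Solving with deg f ≤ 4: f(k) = k*(k + 4)*(k + 5)*(k + 9)/36.
R(k) = B(k−1)·f(k)/C(k) = k*(k + 4)*(k + 7)*(k + 9)/(36*(k + 5)); s_k = R·t_k = k*(-k - 9)/(18*(k**2 + 9*k + 18)).
s_(k+1) − s_k = 2*(-k - 5)/(k**4 + 20*k**3 + 145*k**2 + 450*k + 504) = t_k.
Telescoping: Σ = s_(9) − s_(3) = -1/20 − (-1/27) = -7/540.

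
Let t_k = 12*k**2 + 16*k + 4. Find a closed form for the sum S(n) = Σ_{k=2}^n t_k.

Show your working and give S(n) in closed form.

Step 1: r(k) = (3*k**2 + 10*k + 8)/(3*k**2 + 4*k + 1).
Gosper form: A/B · C(k+1)/C(k) with A=1, B=1, C=k**2 + 4*k/3 + 1/3.
Solve (1)·f(k+1) − (1)·f(k) = k**2 + 4*k/3 + 1/3.
d = 3 from the (0,0,2) case.
Solving with deg f ≤ 3: f(k) = k*(k + 1)*(2*k - 1)/6.
Certificate R = B(k−1)f/C = k*(2*k - 1)/(2*(3*k + 1)) gives s_k = 2*k*(2*k**2 + k - 1).
Check: Δs_k = 12*k**2 + 16*k + 4. ✓
Evaluate: s_(n+1) = 4*n**3 + 14*n**2 + 14*n + 4; subtract s_(2) = 36 ⇒ S(n) = 4*n**3 + 14*n**2 + 14*n - 32.

S(n) = 4*n**3 + 14*n**2 + 14*n - 32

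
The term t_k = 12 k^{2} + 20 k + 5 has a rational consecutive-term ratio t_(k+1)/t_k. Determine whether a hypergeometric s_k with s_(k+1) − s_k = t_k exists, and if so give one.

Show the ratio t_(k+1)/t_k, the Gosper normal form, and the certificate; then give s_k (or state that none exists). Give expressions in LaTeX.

Compute t_(k+1)/t_k: get (12*k**2 + 44*k + 37)/(12*k**2 + 20*k + 5).
Gosper form: A/B · C(k+1)/C(k) with A=1, B=1, C=k**2 + 5*k/3 + 5/12.
Need (1)·f(k+1) − (1)·f(k) = k**2 + 5*k/3 + 5/12.
Bound: deg f ≤ 3.
Coefficient equations give f(k) = k*(2*k - 1)*(2*k + 3)/12.
Then R = B(k−1)f/C = k*(2*k - 1)*(2*k + 3)/(12*k**2 + 20*k + 5), so s_k = R(k)·t_k = k*(4*k**2 + 4*k - 3).
Check: Δs_k = 12*k**2 + 20*k + 5. ✓

s_k = k \left(4 k^{2} + 4 k - 3\right)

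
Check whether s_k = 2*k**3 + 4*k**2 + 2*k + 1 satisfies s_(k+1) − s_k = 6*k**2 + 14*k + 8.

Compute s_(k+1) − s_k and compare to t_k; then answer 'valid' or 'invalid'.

s_(k+1) = 2*k**3 + 10*k**2 + 16*k + 9
s_(k+1) − s_k = 6*k**2 + 14*k + 8
(s_(k+1) − s_k) − t_k = 0

Valid: the claim telescopes to t_k.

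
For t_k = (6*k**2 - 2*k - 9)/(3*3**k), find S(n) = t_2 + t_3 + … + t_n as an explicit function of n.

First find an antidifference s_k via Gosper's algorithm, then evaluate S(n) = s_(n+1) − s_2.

S(n) = 3**(-n - 2)*(14*3**n - 9*n**2 - 24*n - 9)

Step 1: r(k) = (6*k**2 + 10*k - 5)/(3*(6*k**2 - 2*k - 9)).
A = 1/3, B = 1, C = k**2 - k/3 - 3/2.
Key eq: (1/3)·f(k+1) = (1)·f(k) + (k**2 - k/3 - 3/2).
deg f ≤ 2 (via 0,0,2).
Coefficient equations give f(k) = -(3*k**2 + 2*k - 2)/2.
Get s_k = R·t_k = (-3*k**2 - 2*k + 2)/3**k with R(k) = B(k−1)f(k)/C(k) = -3*(3*k**2 + 2*k - 2)/(6*k**2 - 2*k - 9).
Check: Δs_k = (6*k**2 - 2*k - 9)/(3*3**k). ✓
s_(n+1) = 3**(-n - 1)*(-3*n**2 - 8*n - 3) and s_(2) = -14/9, so S(n) = 3**(-n - 2)*(14*3**n - 9*n**2 - 24*n - 9).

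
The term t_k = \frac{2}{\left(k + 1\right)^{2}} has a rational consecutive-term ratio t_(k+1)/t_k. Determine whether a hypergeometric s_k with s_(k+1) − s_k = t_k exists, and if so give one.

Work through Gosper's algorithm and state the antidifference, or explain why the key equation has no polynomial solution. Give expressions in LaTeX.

none (Gosper's algorithm certifies no s_k)

t_(k+1)/t_k = (k + 1)**2/(k + 2)**2.
Take A(k)=k**2 + 2*k + 1, B(k)=k**2 + 4*k + 4, C(k)=1.
Set up (k**2 + 2*k + 1)·f(k+1) − (k**2 + 2*k + 1)·f(k) − (1) = 0.
Degrees (2,2,0) ⇒ d ≤ 0.
f = c0 ⇒ A·f(k+1) − B(k−1)·f(k) − C = -1. The system {-1 = 0} is inconsistent; no antidifference.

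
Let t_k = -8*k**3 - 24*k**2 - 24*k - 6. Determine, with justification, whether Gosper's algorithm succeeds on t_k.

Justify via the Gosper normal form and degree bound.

Ratio r(k) = (4*k**3 + 24*k**2 + 48*k + 31)/(4*k**3 + 12*k**2 + 12*k + 3).
A = 1, B = 1, C = k**3 + 3*k**2 + 3*k + 3/4.
Need (1)·f(k+1) − (1)·f(k) = k**3 + 3*k**2 + 3*k + 3/4.
Degrees (0,0,3) ⇒ d ≤ 4.
Match coefficients ⇒ f(k) = k*(k**3 + 2*k**2 + k - 1)/4.
Then R = B(k−1)f/C = k*(k**3 + 2*k**2 + k - 1)/(4*k**3 + 12*k**2 + 12*k + 3), so s_k = R(k)·t_k = 2*k*(-k**3 - 2*k**2 - k + 1).
s_(k+1) − s_k = -8*k**3 - 24*k**2 - 24*k - 6 = t_k.

Yes. s_k = 2*k*(-k**3 - 2*k**2 - k + 1).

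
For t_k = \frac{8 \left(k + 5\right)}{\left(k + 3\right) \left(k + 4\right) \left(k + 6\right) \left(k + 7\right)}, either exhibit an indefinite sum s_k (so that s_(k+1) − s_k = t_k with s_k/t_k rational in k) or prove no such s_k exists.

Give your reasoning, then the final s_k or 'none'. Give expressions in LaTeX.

The ratio is (k + 3)*(k + 6)**2/((k + 5)**2*(k + 8)).
So A=k + 3 and B=k + 8, with C=k**2 + 10*k + 25.
Key eq: (k + 3)·f(k+1) = (k + 7)·f(k) + (k**2 + 10*k + 25).
Degrees (1,1,2) ⇒ d ≤ 4.
Solving with deg f ≤ 4: f(k) = k*(k + 4)*(k + 5)*(k + 9)/36.
Then R = B(k−1)f/C = k*(k + 4)*(k + 7)*(k + 9)/(36*(k + 5)), so s_k = R(k)·t_k = 2*k*(k + 9)/(9*(k**2 + 9*k + 18)).
Verify: 8*(k + 5)/(k**4 + 20*k**3 + 145*k**2 + 450*k + 504) matches t_k.

s_k = \frac{2 k \left(k + 9\right)}{9 \left(k^{2} + 9 k + 18\right)}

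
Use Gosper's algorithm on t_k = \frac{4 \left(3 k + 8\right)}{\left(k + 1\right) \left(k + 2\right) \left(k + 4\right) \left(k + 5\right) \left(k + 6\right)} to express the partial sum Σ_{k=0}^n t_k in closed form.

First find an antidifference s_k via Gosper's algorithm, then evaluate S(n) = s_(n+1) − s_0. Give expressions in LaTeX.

The ratio is (k + 1)*(k + 4)*(3*k + 11)/((k + 3)*(k + 7)*(3*k + 8)).
So A=k + 1 and B=k + 7, with C=k**2 + 17*k/3 + 8.
Solve (k + 1)·f(k+1) − (k + 6)·f(k) = k**2 + 17*k/3 + 8.
deg f ≤ 5 (via 1,1,2).
Solve for f: f(k) = k*(k + 2)*(k + 3)*(k**2 + 10*k + 29)/60 (degree 5 ≤ 5).
Then R = B(k−1)f/C = k*(k + 2)*(k + 6)*(k**2 + 10*k + 29)/(20*(3*k + 8)), so s_k = R(k)·t_k = k*(k**2 + 10*k + 29)/(5*(k**3 + 10*k**2 + 29*k + 20)).
Verify: 4*(3*k + 8)/(k**5 + 18*k**4 + 121*k**3 + 372*k**2 + 508*k + 240) matches t_k.
Σ_(k=0)^n t_k = s_(n+1) − s_(0) = ((n**3 + 13*n**2 + 52*n + 40)/(5*(n**3 + 13*n**2 + 52*n + 60))) − (0), i.e. (n**3 + 13*n**2 + 52*n + 40)/(5*(n**3 + 13*n**2 + 52*n + 60)).

S(n) = \frac{n^{3} + 13 n^{2} + 52 n + 40}{5 \left(n^{3} + 13 n^{2} + 52 n + 60\right)}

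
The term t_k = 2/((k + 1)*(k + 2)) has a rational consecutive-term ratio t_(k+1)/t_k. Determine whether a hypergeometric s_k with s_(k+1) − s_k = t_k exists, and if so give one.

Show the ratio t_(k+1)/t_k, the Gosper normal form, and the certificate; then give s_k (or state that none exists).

s_k = 2*k/(k + 1)

Compute t_(k+1)/t_k: get (k + 1)/(k + 3).
So A=k + 1 and B=k + 3, with C=1.
Solve (k + 1)·f(k+1) − (k + 2)·f(k) = 1.
d = 1 from the (1,1,0) case.
Coefficient equations give f(k) = k.
Then R = B(k−1)f/C = k*(k + 2), so s_k = R(k)·t_k = 2*k/(k + 1).
Check: Δs_k = 2/(k**2 + 3*k + 2). ✓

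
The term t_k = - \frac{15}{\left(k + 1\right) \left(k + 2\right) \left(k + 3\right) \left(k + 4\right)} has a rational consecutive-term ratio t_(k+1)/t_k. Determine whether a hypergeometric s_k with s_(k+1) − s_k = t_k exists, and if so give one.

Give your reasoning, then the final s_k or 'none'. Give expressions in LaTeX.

s_k = \frac{5 k \left(- k^{2} - 6 k - 11\right)}{6 \left(k + 1\right) \left(k + 2\right) \left(k + 3\right)}

r(k) = (k + 1)/(k + 5) after simplifying.
Gosper form: A/B · C(k+1)/C(k) with A=k + 1, B=k + 5, C=1.
Key eq: (k + 1)·f(k+1) = (k + 4)·f(k) + (1).
deg f ≤ 3 (via 1,1,0).
Solve for f: f(k) = k*(k**2 + 6*k + 11)/18 (degree 3 ≤ 3).
R(k) = B(k−1)·f(k)/C(k) = k*(k + 4)*(k**2 + 6*k + 11)/18; s_k = R·t_k = 5*k*(-k**2 - 6*k - 11)/(6*(k + 1)*(k + 2)*(k + 3)).
Δs = -15/(k**4 + 10*k**3 + 35*k**2 + 50*k + 24), as required.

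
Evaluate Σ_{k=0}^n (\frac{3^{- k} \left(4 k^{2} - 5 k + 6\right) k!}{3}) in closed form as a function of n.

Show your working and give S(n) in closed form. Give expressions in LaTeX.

The ratio is (k + 1)*(-5*k + 4*(k + 1)**2 + 1)/(3*(4*k**2 - 5*k + 6)).
Factor: A=k/3 + 1/3; B=1; C=k**2 - 5*k/4 + 3/2.
Set up (k/3 + 1/3)·f(k+1) − (1)·f(k) − (k**2 - 5*k/4 + 3/2) = 0.
Degrees (1,0,2) ⇒ d ≤ 1.
Solve for f: f(k) = 3*(4*k - 1)/4 (degree 1 ≤ 1).
Certificate R = B(k−1)f/C = 3*(4*k - 1)/(4*k**2 - 5*k + 6) gives s_k = (4*k - 1)*factorial(k)/3**k.
Check: Δs_k = (4*k**2 - 5*k + 6)*factorial(k)/(3*3**k). ✓
s_(n+1) = 3**(-n - 1)*(4*n + 3)*factorial(n + 1) and s_(0) = -1, so S(n) = 3**(-n - 1)*(3**(n + 1) + 4*n**2*factorial(n) + 7*n*factorial(n) + 3*factorial(n)).

S(n) = 3^{- n - 1} \left(3^{n + 1} + 4 n^{2} n! + 7 n n! + 3 n!\right)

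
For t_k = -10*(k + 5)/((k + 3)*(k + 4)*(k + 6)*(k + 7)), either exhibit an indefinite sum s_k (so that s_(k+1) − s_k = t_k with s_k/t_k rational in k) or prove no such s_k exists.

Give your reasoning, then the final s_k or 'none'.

s_k = 5*k*(-k - 9)/(18*(k**2 + 9*k + 18))

Step 1: r(k) = (k + 3)*(k + 6)**2/((k + 5)**2*(k + 8)).
Take A(k)=k + 3, B(k)=k + 8, C(k)=k**2 + 10*k + 25.
Solve (k + 3)·f(k+1) − (k + 7)·f(k) = k**2 + 10*k + 25.
From deg A=1, deg B=1, deg C=2: d=4.
Match coefficients ⇒ f(k) = k*(k + 4)*(k + 5)*(k + 9)/36.
Certificate R = B(k−1)f/C = k*(k + 4)*(k + 7)*(k + 9)/(36*(k + 5)) gives s_k = 5*k*(-k - 9)/(18*(k**2 + 9*k + 18)).
Δs = 10*(-k - 5)/(k**4 + 20*k**3 + 145*k**2 + 450*k + 504), as required.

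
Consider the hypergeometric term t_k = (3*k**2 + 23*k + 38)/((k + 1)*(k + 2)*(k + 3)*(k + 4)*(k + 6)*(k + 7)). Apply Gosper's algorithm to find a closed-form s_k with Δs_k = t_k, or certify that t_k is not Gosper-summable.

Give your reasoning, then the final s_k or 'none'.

Ratio r(k) = (k + 1)*(k + 6)*(23*k + 3*(k + 1)**2 + 61)/((k + 5)*(k + 8)*(3*k**2 + 23*k + 38)).
So A=k + 1 and B=k + 8, with C=k**3 + 38*k**2/3 + 51*k + 190/3.
Need (k + 1)·f(k+1) − (k + 7)·f(k) = k**3 + 38*k**2/3 + 51*k + 190/3.
deg f ≤ 6 (via 1,1,3).
Solving with deg f ≤ 6: f(k) = k*(k + 2)*(k + 4)*(k + 5)*(k**2 + 10*k + 27)/54.
Then R = B(k−1)f/C = k*(k + 2)*(k + 4)*(k + 7)*(k**2 + 10*k + 27)/(18*(3*k**2 + 23*k + 38)), so s_k = R(k)·t_k = k*(k**2 + 10*k + 27)/(18*(k**3 + 10*k**2 + 27*k + 18)).
Verify: (3*k**2 + 23*k + 38)/(k**6 + 23*k**5 + 207*k**4 + 925*k**3 + 2144*k**2 + 2412*k + 1008) matches t_k.

s_k = k*(k**2 + 10*k + 27)/(18*(k**3 + 10*k**2 + 27*k + 18))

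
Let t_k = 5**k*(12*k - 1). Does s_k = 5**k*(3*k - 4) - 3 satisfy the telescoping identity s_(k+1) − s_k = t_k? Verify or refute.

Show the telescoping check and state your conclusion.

s_(k+1) = 5**(k + 1)*(3*k - 1) - 3
s_(k+1) − s_k = 5**k*(12*k - 1)
(s_(k+1) − s_k) − t_k = 0

Valid — Δs_k = t_k.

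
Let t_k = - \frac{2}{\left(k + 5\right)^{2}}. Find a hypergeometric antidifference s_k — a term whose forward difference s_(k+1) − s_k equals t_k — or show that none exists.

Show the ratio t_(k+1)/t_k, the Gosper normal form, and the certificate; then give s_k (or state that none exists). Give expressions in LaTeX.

no hypergeometric antidifference exists

t_(k+1)/t_k = (k + 5)**2/(k + 6)**2.
Gosper form: A/B · C(k+1)/C(k) with A=k**2 + 10*k + 25, B=k**2 + 12*k + 36, C=1.
Need (k**2 + 10*k + 25)·f(k+1) − (k**2 + 10*k + 25)·f(k) = 1.
From deg A=2, deg B=2, deg C=0: d=0.
Generic f = c0 gives residual -1; -1 = 0 cannot hold, so t_k is not Gosper-summable.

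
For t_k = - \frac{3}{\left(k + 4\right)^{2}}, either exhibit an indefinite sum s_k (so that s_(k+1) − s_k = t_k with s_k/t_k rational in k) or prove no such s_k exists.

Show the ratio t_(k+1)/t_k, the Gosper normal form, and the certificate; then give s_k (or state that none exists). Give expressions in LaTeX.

none — t_k is not Gosper-summable

Ratio r(k) = (k + 4)**2/(k + 5)**2.
Gosper form: A/B · C(k+1)/C(k) with A=k**2 + 8*k + 16, B=k**2 + 10*k + 25, C=1.
Set up (k**2 + 8*k + 16)·f(k+1) − (k**2 + 8*k + 16)·f(k) − (1) = 0.
From deg A=2, deg B=2, deg C=0: d=0.
Generic f = c0 gives residual -1; -1 = 0 cannot hold, so t_k is not Gosper-summable.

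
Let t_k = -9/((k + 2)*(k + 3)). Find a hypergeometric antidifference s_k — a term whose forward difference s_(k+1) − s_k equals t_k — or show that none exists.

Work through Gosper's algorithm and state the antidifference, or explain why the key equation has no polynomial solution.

s_k = -9*k/(2*k + 4)

Ratio r(k) = (k + 2)/(k + 4).
A = k + 2, B = k + 4, C = 1.
Set up (k + 2)·f(k+1) − (k + 3)·f(k) − (1) = 0.
Bound: deg f ≤ 1.
Solve for f: f(k) = k/2 (degree 1 ≤ 1).
Then R = B(k−1)f/C = k*(k + 3)/2, so s_k = R(k)·t_k = -9*k/(2*k + 4).
Δs = -9/(k**2 + 5*k + 6), as required.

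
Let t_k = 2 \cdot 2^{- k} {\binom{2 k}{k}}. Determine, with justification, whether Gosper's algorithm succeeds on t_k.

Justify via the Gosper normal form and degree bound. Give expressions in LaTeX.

No — key equation has no polynomial f.

Compute t_(k+1)/t_k: get (2*k + 1)/(k + 1).
Normal form (A,B,C) = (2*k + 1, k + 1, 1).
Set up (2*k + 1)·f(k+1) − (k)·f(k) − (1) = 0.
deg f ≤ -1 (via 1,1,0).
d = -1 < 0 ⇒ no nonzero polynomial f; not summable.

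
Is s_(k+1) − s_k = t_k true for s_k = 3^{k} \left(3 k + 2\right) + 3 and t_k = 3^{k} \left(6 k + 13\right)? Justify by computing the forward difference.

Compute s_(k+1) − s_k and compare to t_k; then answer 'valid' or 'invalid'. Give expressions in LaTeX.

s_(k+1) = 3*3**k*(3*k + 5) + 3
s_(k+1) − s_k = 3**k*(6*k + 13)
(s_(k+1) − s_k) − t_k = 0

Valid: the claim telescopes to t_k.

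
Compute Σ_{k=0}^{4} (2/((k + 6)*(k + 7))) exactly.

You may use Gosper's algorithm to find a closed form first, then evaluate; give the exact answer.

Σ = 5/33

Compute t_(k+1)/t_k: get (k + 6)/(k + 8).
Take A(k)=k + 6, B(k)=k + 8, C(k)=1.
Key eq: (k + 6)·f(k+1) = (k + 7)·f(k) + (1).
Bound: deg f ≤ 1.
Match coefficients ⇒ f(k) = k/6.
Get s_k = R·t_k = k/(3*(k + 6)) with R(k) = B(k−1)f(k)/C(k) = k*(k + 7)/6.
Check: Δs_k = 2/(k**2 + 13*k + 42). ✓
Σ_(k=0)^(4) t_k = s_(5) − s_(0) = 5/33 − (0) = 5/33.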